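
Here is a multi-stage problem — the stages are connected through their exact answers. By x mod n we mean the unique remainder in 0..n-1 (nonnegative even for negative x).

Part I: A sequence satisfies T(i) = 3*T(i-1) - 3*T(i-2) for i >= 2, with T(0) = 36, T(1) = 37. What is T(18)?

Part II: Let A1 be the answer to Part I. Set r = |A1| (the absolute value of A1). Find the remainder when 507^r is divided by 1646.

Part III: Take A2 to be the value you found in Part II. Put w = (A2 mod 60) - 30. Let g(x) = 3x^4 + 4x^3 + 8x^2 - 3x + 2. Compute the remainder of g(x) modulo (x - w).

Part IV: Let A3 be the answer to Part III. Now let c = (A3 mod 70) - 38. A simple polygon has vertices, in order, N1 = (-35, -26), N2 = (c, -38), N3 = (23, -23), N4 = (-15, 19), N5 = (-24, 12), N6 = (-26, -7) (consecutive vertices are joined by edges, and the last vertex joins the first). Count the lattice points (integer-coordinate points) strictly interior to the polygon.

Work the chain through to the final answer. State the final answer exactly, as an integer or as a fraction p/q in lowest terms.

1719

Part I: T(2) = 3*(37) - 3*(36) = 3; iterating: T(2)=3, T(3)=-102, T(4)=-315, T(5)=-639, T(6)=-972, T(7)=-999, T(8)=-81, T(9)=2754, T(10)=8505, T(11)=17253, T(12)=26244, T(13)=26973, T(14)=2187, T(15)=-74358, T(16)=-229635, T(17)=-465831, T(18)=-708588; answer -708588
Part II: A1 = -708588; r = 708588; squarings mod 1646: 507^1=507, 507^2=273, 507^4=459, 507^8=1639, 507^16=49, 507^32=755, 507^64=509, 507^128=659, 507^256=1383, 507^512=37, 507^1024=1369, 507^2048=1013, 507^4096=711, 507^8192=199, 507^16384=97, 507^32768=1179, 507^65536=817, 507^131072=859, 507^262144=473, 507^524288=1519; 507^708588 = 507^4 * 507^8 * 507^32 * 507^64 * 507^128 * 507^256 * 507^512 * 507^1024 * 507^2048 * 507^16384 * 507^32768 * 507^131072 * 507^524288 = 1303 (mod 1646); answer 1303
Part III: A2 = 1303; w = 13; remainder = value at the root: 3*(13)^4 + 4*(13)^3 + 8*(13)^2 - 3*(13)^1 + 2 = (85683) + (8788) + (1352) + (-39) + (2) = 95786; answer 95786
Part IV: A3 = 95786; c = -12; cross terms: (-35*-38 - -12*-26)=1018, (-12*-23 - 23*-38)=1150, (23*19 - -15*-23)=92, (-15*12 - -24*19)=276, (-24*-7 - -26*12)=480, (-26*-26 - -35*-7)=431; twice the area = |3447| = 3447; area = 3447/2; boundary points = 1 + 5 + 2 + 1 + 1 + 1 = 11; strictly interior points = area - boundary/2 + 1 = 1719; answer 1719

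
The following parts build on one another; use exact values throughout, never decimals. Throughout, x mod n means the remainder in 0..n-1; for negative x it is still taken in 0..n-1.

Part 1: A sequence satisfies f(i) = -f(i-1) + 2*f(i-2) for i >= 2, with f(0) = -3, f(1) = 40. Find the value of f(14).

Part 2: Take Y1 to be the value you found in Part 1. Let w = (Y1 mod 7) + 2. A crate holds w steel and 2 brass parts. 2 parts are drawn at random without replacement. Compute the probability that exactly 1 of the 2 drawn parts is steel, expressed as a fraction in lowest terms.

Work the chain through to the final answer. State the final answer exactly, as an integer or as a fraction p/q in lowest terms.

Part 1: f(2) = -1*(40) + 2*(-3) = -46; iterating: f(2)=-46, f(3)=126, f(4)=-218, f(5)=470, f(6)=-906, f(7)=1846, f(8)=-3658, f(9)=7350, f(10)=-14666, f(11)=29366, f(12)=-58698, f(13)=117430, f(14)=-234826; answer -234826
Part 2: Y1 = -234826; w = 5; total draws C(7,2) = 21; favorable C(5,1)*C(2,1) = 10; P = 10/21; answer 10/21

10/21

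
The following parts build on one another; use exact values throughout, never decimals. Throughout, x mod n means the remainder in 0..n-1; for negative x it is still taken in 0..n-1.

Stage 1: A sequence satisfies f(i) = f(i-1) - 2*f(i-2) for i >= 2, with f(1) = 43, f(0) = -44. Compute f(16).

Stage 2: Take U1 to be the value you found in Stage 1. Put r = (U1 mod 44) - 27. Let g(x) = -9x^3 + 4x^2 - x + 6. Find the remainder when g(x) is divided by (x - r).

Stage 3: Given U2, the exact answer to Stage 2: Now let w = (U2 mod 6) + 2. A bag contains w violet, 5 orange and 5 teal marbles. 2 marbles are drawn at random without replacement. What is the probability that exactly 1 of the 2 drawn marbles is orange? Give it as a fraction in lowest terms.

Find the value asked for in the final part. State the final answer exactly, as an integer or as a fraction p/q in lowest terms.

35/66

Stage 1: f(2) = 1*(43) - 2*(-44) = 131; iterating: f(2)=131, f(3)=45, f(4)=-217, f(5)=-307, f(6)=127, f(7)=741, f(8)=487, f(9)=-995, f(10)=-1969, f(11)=21, f(12)=3959, f(13)=3917, f(14)=-4001, f(15)=-11835, f(16)=-3833; answer -3833
Stage 2: U1 = -3833; r = 12; remainder = value at the root: -9*(12)^3 + 4*(12)^2 - 1*(12)^1 + 6 = (-15552) + (576) + (-12) + (6) = -14982; answer -14982
Stage 3: U2 = -14982; w = 2; total draws C(12,2) = 66; favorable C(5,1)*C(7,1) = 35; P = 35/66; answer 35/66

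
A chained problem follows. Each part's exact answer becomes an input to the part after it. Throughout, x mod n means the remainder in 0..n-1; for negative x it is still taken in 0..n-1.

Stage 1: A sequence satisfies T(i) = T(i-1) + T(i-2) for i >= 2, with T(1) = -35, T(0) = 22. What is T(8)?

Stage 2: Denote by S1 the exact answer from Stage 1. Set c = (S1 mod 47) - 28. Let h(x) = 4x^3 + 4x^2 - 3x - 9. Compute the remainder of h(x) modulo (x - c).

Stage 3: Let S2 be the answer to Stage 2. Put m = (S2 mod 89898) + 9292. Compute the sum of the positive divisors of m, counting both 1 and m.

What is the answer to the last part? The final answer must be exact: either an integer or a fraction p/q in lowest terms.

Stage 1: T(2) = 1*(-35) + 1*(22) = -13; iterating: T(2)=-13, T(3)=-48, T(4)=-61, T(5)=-109, T(6)=-170, T(7)=-279, T(8)=-449; answer -449
Stage 2: S1 = -449; c = -7; remainder = value at the root: 4*(-7)^3 + 4*(-7)^2 - 3*(-7)^1 - 9 = (-1372) + (196) + (21) + (-9) = -1164; answer -1164
Stage 3: S2 = -1164; m = 98026; 98026 = 2 * 23 * 2131; sigma = (1 + 2) * (1 + 23) * (1 + 2131) = 3 * 24 * 2132 = 153504; answer 153504

153504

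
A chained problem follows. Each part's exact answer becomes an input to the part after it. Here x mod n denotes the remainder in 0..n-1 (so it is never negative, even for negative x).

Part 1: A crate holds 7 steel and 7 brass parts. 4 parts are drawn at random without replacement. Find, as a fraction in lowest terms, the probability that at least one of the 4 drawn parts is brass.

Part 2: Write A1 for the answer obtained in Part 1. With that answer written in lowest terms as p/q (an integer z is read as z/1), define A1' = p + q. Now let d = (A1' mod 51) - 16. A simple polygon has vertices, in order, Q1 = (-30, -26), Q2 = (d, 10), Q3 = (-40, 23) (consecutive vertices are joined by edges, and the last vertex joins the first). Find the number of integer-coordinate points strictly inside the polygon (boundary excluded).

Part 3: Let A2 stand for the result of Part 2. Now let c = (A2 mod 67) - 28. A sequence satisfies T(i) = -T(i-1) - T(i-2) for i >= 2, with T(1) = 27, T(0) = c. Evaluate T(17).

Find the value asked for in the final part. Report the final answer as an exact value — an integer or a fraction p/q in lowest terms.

-18

Part 1: total draws C(14,4) = 1001; complement C(7,4) = 35; favorable 1001 - 35 = 966; P = 138/143; answer 138/143
Part 2: A1 = 138/143; threaded value p + q = 281; d = 10; cross terms: (-30*10 - 10*-26)=-40, (10*23 - -40*10)=630, (-40*-26 - -30*23)=1730; twice the area = |2320| = 2320; area = 1160; boundary points = 4 + 1 + 1 = 6; strictly interior points = area - boundary/2 + 1 = 1158; answer 1158
Part 3: A2 = 1158; c = -9; T(2) = -1*(27) - 1*(-9) = -18; iterating: T(2)=-18, T(3)=-9, T(4)=27, T(5)=-18, T(6)=-9, T(7)=27, T(8)=-18, T(9)=-9, T(10)=27, T(11)=-18, T(12)=-9, T(13)=27, T(14)=-18, T(15)=-9, T(16)=27, T(17)=-18; answer -18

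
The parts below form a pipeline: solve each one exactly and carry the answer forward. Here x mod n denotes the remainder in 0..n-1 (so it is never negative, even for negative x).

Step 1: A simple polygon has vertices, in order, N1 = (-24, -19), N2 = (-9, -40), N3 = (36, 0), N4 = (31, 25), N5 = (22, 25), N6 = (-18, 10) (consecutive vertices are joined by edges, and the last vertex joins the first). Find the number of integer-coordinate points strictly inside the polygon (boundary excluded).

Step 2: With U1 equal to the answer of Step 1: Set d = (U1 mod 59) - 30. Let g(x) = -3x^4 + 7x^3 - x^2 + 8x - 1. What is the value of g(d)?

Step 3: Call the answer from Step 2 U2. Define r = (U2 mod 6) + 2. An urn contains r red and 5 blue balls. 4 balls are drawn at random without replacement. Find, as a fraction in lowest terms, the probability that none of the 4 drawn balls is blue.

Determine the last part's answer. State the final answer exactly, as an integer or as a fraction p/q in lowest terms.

Step 1: cross terms: (-24*-40 - -9*-19)=789, (-9*0 - 36*-40)=1440, (36*25 - 31*0)=900, (31*25 - 22*25)=225, (22*10 - -18*25)=670, (-18*-19 - -24*10)=582; twice the area = |4606| = 4606; area = 2303; boundary points = 3 + 5 + 5 + 9 + 5 + 1 = 28; strictly interior points = area - boundary/2 + 1 = 2290; answer 2290
Step 2: U1 = 2290; d = 18; -3*(18)^4 + 7*(18)^3 - 1*(18)^2 + 8*(18)^1 - 1 = (-314928) + (40824) + (-324) + (144) + (-1) = -274285; answer -274285
Step 3: U2 = -274285; r = 7; total draws C(12,4) = 495; favorable C(7,4) = 35; P = 7/99; answer 7/99

7/99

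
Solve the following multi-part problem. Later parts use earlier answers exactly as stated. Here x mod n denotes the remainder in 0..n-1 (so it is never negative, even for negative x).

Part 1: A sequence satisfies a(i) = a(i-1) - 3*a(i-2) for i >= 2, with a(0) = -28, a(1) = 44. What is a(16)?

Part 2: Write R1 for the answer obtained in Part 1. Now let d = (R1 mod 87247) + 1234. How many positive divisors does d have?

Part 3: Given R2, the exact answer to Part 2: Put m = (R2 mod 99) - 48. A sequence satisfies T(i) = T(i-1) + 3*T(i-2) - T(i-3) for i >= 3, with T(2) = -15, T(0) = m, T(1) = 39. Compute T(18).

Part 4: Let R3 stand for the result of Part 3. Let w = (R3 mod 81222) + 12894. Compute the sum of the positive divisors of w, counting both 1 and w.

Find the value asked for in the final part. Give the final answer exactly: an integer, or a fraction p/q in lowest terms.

Part 1: a(2) = 1*(44) - 3*(-28) = 128; iterating: a(2)=128, a(3)=-4, a(4)=-388, a(5)=-376, a(6)=788, a(7)=1916, a(8)=-448, a(9)=-6196, a(10)=-4852, a(11)=13736, a(12)=28292, a(13)=-12916, a(14)=-97792, a(15)=-59044, a(16)=234332; answer 234332
Part 2: R1 = 234332; d = 61072; 61072 = 2^4 * 11 * 347; number of divisors = (4+1) * (1+1) * (1+1) = 20; answer 20
Part 3: R2 = 20; m = -28; T(3) = 1*(-15) + 3*(39) - 1*(-28) = 130; iterating: T(3)=130, T(4)=46, T(5)=451, T(6)=459, T(7)=1766, T(8)=2692, T(9)=7531, T(10)=13841, T(11)=33742, T(12)=67734, T(13)=155119, T(14)=324579, T(15)=722202, T(16)=1540820, T(17)=3382847, T(18)=7283105; answer 7283105
Part 4: R3 = 7283105; w = 67241; 67241 = 19 * 3539; sigma = (1 + 19) * (1 + 3539) = 20 * 3540 = 70800; answer 70800

70800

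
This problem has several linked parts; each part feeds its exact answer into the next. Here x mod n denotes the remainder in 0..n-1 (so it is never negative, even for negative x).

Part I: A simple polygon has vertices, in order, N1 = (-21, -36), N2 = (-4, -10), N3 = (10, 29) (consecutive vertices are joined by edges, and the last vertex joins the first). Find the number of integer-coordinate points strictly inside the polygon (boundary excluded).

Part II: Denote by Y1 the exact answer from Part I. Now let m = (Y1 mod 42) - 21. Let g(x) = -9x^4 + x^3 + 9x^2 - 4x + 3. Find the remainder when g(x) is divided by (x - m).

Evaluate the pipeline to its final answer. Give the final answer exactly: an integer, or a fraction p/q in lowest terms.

Part I: cross terms: (-21*-10 - -4*-36)=66, (-4*29 - 10*-10)=-16, (10*-36 - -21*29)=249; twice the area = |299| = 299; area = 299/2; boundary points = 1 + 1 + 1 = 3; strictly interior points = area - boundary/2 + 1 = 149; answer 149
Part II: Y1 = 149; m = 2; remainder = value at the root: -9*(2)^4 + 1*(2)^3 + 9*(2)^2 - 4*(2)^1 + 3 = (-144) + (8) + (36) + (-8) + (3) = -105; answer -105

-105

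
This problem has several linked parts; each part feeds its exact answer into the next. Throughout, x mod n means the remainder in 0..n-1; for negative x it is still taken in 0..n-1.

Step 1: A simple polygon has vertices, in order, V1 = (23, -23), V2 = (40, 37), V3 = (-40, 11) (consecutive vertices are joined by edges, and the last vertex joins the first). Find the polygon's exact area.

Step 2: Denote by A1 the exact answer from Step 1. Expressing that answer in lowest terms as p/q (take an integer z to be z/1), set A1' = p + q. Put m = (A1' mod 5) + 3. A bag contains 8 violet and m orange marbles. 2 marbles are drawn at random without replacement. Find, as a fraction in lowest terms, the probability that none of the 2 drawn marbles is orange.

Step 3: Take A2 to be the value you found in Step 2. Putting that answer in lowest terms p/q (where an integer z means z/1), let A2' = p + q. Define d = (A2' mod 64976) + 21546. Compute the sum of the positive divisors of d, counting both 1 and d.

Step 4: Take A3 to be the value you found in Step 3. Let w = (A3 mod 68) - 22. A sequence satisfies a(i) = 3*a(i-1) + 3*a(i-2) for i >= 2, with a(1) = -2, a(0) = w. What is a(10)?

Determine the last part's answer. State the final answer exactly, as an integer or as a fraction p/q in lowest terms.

Step 1: cross terms: (23*37 - 40*-23)=1771, (40*11 - -40*37)=1920, (-40*-23 - 23*11)=667; twice the area = |4358| = 4358; area = 2179; answer 2179
Step 2: A1 = 2179; threaded value p + q = 2180; m = 3; total draws C(11,2) = 55; favorable C(8,2) = 28; P = 28/55; answer 28/55
Step 3: A2 = 28/55; threaded value p + q = 83; d = 21629; 21629 = 43 * 503; sigma = (1 + 43) * (1 + 503) = 44 * 504 = 22176; answer 22176
Step 4: A3 = 22176; w = -14; a(2) = 3*(-2) + 3*(-14) = -48; iterating: a(2)=-48, a(3)=-150, a(4)=-594, a(5)=-2232, a(6)=-8478, a(7)=-32130, a(8)=-121824, a(9)=-461862, a(10)=-1751058; answer -1751058

-1751058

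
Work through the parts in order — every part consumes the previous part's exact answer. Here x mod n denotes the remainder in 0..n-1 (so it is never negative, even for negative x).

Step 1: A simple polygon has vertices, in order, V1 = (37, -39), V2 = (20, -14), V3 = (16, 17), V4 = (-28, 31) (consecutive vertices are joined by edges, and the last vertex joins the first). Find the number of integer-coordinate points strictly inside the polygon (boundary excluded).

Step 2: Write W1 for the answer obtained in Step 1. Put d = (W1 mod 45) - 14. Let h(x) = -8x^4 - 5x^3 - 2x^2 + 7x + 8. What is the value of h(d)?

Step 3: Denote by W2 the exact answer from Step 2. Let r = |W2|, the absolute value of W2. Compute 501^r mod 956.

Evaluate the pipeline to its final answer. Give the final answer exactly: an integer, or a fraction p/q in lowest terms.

Step 1: cross terms: (37*-14 - 20*-39)=262, (20*17 - 16*-14)=564, (16*31 - -28*17)=972, (-28*-39 - 37*31)=-55; twice the area = |1743| = 1743; area = 1743/2; boundary points = 1 + 1 + 2 + 5 = 9; strictly interior points = area - boundary/2 + 1 = 868; answer 868
Step 2: W1 = 868; d = -1; -8*(-1)^4 - 5*(-1)^3 - 2*(-1)^2 + 7*(-1)^1 + 8 = (-8) + (5) + (-2) + (-7) + (8) = -4; answer -4
Step 3: W2 = -4; r = 4; squarings mod 956: 501^1=501, 501^2=529, 501^4=689; 501^4 = 501^4 = 689 (mod 956); answer 689

689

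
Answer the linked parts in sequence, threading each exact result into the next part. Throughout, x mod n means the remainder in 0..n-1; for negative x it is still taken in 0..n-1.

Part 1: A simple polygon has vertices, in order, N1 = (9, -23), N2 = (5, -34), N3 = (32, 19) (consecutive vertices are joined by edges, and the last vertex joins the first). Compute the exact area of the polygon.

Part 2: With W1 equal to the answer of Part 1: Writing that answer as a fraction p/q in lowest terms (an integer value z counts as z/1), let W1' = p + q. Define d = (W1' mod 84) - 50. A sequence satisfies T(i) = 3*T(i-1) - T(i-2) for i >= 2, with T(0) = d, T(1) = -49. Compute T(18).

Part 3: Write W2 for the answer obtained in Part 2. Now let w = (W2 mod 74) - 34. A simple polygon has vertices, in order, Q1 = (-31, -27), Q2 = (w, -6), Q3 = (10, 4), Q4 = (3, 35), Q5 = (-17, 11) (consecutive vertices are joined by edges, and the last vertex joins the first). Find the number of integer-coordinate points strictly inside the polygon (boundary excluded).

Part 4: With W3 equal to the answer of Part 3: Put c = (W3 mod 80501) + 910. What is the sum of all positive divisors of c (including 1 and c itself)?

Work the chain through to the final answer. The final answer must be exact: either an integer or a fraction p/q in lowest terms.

Part 1: cross terms: (9*-34 - 5*-23)=-191, (5*19 - 32*-34)=1183, (32*-23 - 9*19)=-907; twice the area = |85| = 85; area = 85/2; answer 85/2
Part 2: W1 = 85/2; threaded value p + q = 87; d = -47; T(2) = 3*(-49) - 1*(-47) = -100; iterating: T(2)=-100, T(3)=-251, T(4)=-653, T(5)=-1708, T(6)=-4471, T(7)=-11705, T(8)=-30644, T(9)=-80227, T(10)=-210037, T(11)=-549884, T(12)=-1439615, T(13)=-3768961, T(14)=-9867268, T(15)=-25832843, T(16)=-67631261, T(17)=-177060940, T(18)=-463551559; answer -463551559
Part 3: W2 = -463551559; w = 21; cross terms: (-31*-6 - 21*-27)=753, (21*4 - 10*-6)=144, (10*35 - 3*4)=338, (3*11 - -17*35)=628, (-17*-27 - -31*11)=800; twice the area = |2663| = 2663; area = 2663/2; boundary points = 1 + 1 + 1 + 4 + 2 = 9; strictly interior points = area - boundary/2 + 1 = 1328; answer 1328
Part 4: W3 = 1328; c = 2238; 2238 = 2 * 3 * 373; sigma = (1 + 2) * (1 + 3) * (1 + 373) = 3 * 4 * 374 = 4488; answer 4488

4488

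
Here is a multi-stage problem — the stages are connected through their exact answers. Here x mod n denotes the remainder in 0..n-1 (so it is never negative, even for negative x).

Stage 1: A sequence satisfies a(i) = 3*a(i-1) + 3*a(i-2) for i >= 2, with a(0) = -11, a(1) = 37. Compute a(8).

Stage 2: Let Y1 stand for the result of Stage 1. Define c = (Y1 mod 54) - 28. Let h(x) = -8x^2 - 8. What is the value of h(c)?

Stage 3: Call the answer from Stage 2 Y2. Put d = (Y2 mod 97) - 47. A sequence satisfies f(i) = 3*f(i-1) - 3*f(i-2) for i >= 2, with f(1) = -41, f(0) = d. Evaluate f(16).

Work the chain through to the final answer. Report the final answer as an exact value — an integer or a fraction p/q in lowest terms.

Stage 1: a(2) = 3*(37) + 3*(-11) = 78; iterating: a(2)=78, a(3)=345, a(4)=1269, a(5)=4842, a(6)=18333, a(7)=69525, a(8)=263574; answer 263574
Stage 2: Y1 = 263574; c = -28; -8*(-28)^2 - 8 = (-6272) + (-8) = -6280; answer -6280
Stage 3: Y2 = -6280; d = -22; f(2) = 3*(-41) - 3*(-22) = -57; iterating: f(2)=-57, f(3)=-48, f(4)=27, f(5)=225, f(6)=594, f(7)=1107, f(8)=1539, f(9)=1296, f(10)=-729, f(11)=-6075, f(12)=-16038, f(13)=-29889, f(14)=-41553, f(15)=-34992, f(16)=19683; answer 19683

19683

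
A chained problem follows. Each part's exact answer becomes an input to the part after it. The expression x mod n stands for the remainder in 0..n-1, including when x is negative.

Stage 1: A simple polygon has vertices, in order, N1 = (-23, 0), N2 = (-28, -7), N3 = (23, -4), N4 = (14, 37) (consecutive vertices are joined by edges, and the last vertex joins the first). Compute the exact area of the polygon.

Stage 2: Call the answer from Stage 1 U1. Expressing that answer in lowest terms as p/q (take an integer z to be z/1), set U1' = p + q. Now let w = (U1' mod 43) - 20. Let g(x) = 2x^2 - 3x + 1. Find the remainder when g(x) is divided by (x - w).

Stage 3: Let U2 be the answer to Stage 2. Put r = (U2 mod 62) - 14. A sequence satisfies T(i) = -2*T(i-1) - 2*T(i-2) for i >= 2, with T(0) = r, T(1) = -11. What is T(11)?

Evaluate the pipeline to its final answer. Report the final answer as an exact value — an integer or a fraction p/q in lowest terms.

-1056

Stage 1: cross terms: (-23*-7 - -28*0)=161, (-28*-4 - 23*-7)=273, (23*37 - 14*-4)=907, (14*0 - -23*37)=851; twice the area = |2192| = 2192; area = 1096; answer 1096
Stage 2: U1 = 1096; threaded value p + q = 1097; w = 2; remainder = value at the root: 2*(2)^2 - 3*(2)^1 + 1 = (8) + (-6) + (1) = 3; answer 3
Stage 3: U2 = 3; r = -11; T(2) = -2*(-11) - 2*(-11) = 44; iterating: T(2)=44, T(3)=-66, T(4)=44, T(5)=44, T(6)=-176, T(7)=264, T(8)=-176, T(9)=-176, T(10)=704, T(11)=-1056; answer -1056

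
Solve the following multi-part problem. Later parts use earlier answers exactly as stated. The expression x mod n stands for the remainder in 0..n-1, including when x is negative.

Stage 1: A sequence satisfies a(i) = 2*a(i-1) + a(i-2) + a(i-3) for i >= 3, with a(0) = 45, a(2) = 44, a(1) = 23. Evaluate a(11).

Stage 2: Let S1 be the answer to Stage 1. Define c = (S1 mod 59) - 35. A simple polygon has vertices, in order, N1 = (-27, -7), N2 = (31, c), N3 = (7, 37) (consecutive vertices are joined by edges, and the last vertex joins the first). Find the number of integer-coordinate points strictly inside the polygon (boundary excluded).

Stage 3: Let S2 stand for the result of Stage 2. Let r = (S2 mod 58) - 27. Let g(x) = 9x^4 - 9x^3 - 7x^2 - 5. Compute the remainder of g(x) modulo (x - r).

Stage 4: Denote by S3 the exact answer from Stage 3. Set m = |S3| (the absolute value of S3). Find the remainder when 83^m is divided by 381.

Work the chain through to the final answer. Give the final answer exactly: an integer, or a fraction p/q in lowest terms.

Stage 1: a(3) = 2*(44) + 1*(23) + 1*(45) = 156; iterating: a(3)=156, a(4)=379, a(5)=958, a(6)=2451, a(7)=6239, a(8)=15887, a(9)=40464, a(10)=103054, a(11)=262459; answer 262459
Stage 2: S1 = 262459; c = -8; cross terms: (-27*-8 - 31*-7)=433, (31*37 - 7*-8)=1203, (7*-7 - -27*37)=950; twice the area = |2586| = 2586; area = 1293; boundary points = 1 + 3 + 2 = 6; strictly interior points = area - boundary/2 + 1 = 1291; answer 1291
Stage 3: S2 = 1291; r = -12; remainder = value at the root: 9*(-12)^4 - 9*(-12)^3 - 7*(-12)^2 - 5 = (186624) + (15552) + (-1008) + (-5) = 201163; answer 201163
Stage 4: S3 = 201163; m = 201163; squarings mod 381: 83^1=83, 83^2=31, 83^4=199, 83^8=358, 83^16=148, 83^32=187, 83^64=298, 83^128=31, 83^256=199, 83^512=358, 83^1024=148, 83^2048=187, 83^4096=298, 83^8192=31, 83^16384=199, 83^32768=358, 83^65536=148, 83^131072=187; 83^201163 = 83^1 * 83^2 * 83^8 * 83^64 * 83^128 * 83^256 * 83^4096 * 83^65536 * 83^131072 = 182 (mod 381); answer 182

182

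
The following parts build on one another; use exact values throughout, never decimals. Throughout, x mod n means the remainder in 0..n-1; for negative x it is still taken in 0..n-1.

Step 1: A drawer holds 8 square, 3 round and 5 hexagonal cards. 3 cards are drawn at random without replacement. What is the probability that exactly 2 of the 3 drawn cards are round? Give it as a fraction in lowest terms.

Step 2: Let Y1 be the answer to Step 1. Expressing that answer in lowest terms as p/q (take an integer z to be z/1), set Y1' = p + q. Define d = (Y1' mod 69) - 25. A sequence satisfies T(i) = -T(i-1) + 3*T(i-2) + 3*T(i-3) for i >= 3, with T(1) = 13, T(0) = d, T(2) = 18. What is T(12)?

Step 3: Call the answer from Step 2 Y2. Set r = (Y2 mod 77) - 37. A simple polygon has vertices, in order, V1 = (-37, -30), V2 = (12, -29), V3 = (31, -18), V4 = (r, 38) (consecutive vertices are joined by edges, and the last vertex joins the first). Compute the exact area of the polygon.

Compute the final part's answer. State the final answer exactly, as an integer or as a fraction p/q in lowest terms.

Step 1: total draws C(16,3) = 560; favorable C(3,2)*C(13,1) = 39; P = 39/560; answer 39/560
Step 2: Y1 = 39/560; threaded value p + q = 599; d = 22; T(3) = -1*(18) + 3*(13) + 3*(22) = 87; iterating: T(3)=87, T(4)=6, T(5)=309, T(6)=-30, T(7)=975, T(8)=-138, T(9)=2973, T(10)=-462, T(11)=8967, T(12)=-1434; answer -1434
Step 3: Y2 = -1434; r = -8; cross terms: (-37*-29 - 12*-30)=1433, (12*-18 - 31*-29)=683, (31*38 - -8*-18)=1034, (-8*-30 - -37*38)=1646; twice the area = |4796| = 4796; area = 2398; answer 2398

2398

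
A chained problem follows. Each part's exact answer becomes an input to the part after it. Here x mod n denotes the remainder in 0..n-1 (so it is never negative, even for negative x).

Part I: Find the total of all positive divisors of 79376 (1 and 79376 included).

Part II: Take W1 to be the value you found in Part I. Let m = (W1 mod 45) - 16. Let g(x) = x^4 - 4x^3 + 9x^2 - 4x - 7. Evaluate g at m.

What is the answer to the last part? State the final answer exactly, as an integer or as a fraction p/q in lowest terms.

14933

Part I: 79376 = 2^4 * 11^2 * 41; sigma = (1 + 2 + 4 + 8 + 16) * (1 + 11 + 121) * (1 + 41) = 31 * 133 * 42 = 173166; answer 173166
Part II: W1 = 173166; m = -10; 1*(-10)^4 - 4*(-10)^3 + 9*(-10)^2 - 4*(-10)^1 - 7 = (10000) + (4000) + (900) + (40) + (-7) = 14933; answer 14933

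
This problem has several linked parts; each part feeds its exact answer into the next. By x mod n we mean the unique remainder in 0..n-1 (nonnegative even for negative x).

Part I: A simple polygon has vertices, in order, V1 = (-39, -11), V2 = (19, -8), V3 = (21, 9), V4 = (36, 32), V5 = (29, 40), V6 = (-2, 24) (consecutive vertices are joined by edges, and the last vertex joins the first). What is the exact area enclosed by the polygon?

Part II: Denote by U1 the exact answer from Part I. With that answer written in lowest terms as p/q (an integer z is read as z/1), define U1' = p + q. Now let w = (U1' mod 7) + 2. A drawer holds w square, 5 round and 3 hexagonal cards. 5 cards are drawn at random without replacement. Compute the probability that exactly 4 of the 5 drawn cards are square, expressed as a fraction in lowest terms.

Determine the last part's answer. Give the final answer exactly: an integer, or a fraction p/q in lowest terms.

5/39

Part I: cross terms: (-39*-8 - 19*-11)=521, (19*9 - 21*-8)=339, (21*32 - 36*9)=348, (36*40 - 29*32)=512, (29*24 - -2*40)=776, (-2*-11 - -39*24)=958; twice the area = |3454| = 3454; area = 1727; answer 1727
Part II: U1 = 1727; threaded value p + q = 1728; w = 8; total draws C(16,5) = 4368; favorable C(8,4)*C(8,1) = 560; P = 5/39; answer 5/39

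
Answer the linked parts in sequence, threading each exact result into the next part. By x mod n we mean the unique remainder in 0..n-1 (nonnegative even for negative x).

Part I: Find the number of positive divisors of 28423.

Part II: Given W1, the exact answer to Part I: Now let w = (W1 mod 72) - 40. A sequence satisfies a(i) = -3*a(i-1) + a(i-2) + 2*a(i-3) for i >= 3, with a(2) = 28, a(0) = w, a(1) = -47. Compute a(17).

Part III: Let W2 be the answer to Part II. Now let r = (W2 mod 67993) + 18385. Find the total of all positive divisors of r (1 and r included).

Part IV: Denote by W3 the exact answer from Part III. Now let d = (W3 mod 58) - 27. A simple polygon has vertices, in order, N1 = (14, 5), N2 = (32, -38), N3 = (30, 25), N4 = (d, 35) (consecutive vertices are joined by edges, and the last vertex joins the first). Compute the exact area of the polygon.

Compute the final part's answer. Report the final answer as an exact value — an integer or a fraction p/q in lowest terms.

Part I: 28423 = 43 * 661; number of divisors = (1+1) * (1+1) = 4; answer 4
Part II: W1 = 4; w = -36; a(3) = -3*(28) + 1*(-47) + 2*(-36) = -203; iterating: a(3)=-203, a(4)=543, a(5)=-1776, a(6)=5465, a(7)=-17085, a(8)=53168, a(9)=-165659, a(10)=515975, a(11)=-1607248, a(12)=5006401, a(13)=-15594501, a(14)=48575408, a(15)=-151307923, a(16)=471310175, a(17)=-1468087632; answer -1468087632
Part III: W2 = -1468087632; r = 35609; 35609 = 7 * 5087; sigma = (1 + 7) * (1 + 5087) = 8 * 5088 = 40704; answer 40704
Part IV: W3 = 40704; d = 19; cross terms: (14*-38 - 32*5)=-692, (32*25 - 30*-38)=1940, (30*35 - 19*25)=575, (19*5 - 14*35)=-395; twice the area = |1428| = 1428; area = 714; answer 714

714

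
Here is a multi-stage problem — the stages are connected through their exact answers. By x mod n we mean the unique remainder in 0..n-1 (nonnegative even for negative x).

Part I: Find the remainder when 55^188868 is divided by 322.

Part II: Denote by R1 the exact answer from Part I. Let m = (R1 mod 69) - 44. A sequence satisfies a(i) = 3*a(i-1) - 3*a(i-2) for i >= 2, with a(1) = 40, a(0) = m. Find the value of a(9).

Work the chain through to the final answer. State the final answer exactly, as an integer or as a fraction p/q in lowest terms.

-16686

Part I: squarings mod 322: 55^1=55, 55^2=127, 55^4=29, 55^8=197, 55^16=169, 55^32=225, 55^64=71, 55^128=211, 55^256=85, 55^512=141, 55^1024=239, 55^2048=127, 55^4096=29, 55^8192=197, 55^16384=169, 55^32768=225, 55^65536=71, 55^131072=211; 55^188868 = 55^4 * 55^64 * 55^128 * 55^256 * 55^8192 * 55^16384 * 55^32768 * 55^131072 = 71 (mod 322); answer 71
Part II: R1 = 71; m = -42; a(2) = 3*(40) - 3*(-42) = 246; iterating: a(2)=246, a(3)=618, a(4)=1116, a(5)=1494, a(6)=1134, a(7)=-1080, a(8)=-6642, a(9)=-16686; answer -16686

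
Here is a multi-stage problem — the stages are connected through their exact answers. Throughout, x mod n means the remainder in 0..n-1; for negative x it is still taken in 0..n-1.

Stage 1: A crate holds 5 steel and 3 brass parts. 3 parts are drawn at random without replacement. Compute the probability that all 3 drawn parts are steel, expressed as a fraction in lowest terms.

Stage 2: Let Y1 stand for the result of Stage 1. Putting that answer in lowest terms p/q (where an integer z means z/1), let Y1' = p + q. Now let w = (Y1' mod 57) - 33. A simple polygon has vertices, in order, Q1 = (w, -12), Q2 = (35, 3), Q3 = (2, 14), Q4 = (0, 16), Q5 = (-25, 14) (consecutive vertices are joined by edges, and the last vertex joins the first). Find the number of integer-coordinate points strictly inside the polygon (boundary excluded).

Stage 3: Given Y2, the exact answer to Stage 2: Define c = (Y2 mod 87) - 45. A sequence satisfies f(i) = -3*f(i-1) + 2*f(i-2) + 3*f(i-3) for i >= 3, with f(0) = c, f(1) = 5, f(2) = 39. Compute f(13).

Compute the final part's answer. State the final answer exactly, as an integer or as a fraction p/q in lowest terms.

-29881720

Stage 1: total draws C(8,3) = 56; favorable C(5,3) = 10; P = 5/28; answer 5/28
Stage 2: Y1 = 5/28; threaded value p + q = 33; w = 0; cross terms: (0*3 - 35*-12)=420, (35*14 - 2*3)=484, (2*16 - 0*14)=32, (0*14 - -25*16)=400, (-25*-12 - 0*14)=300; twice the area = |1636| = 1636; area = 818; boundary points = 5 + 11 + 2 + 1 + 1 = 20; strictly interior points = area - boundary/2 + 1 = 809; answer 809
Stage 3: Y2 = 809; c = -19; f(3) = -3*(39) + 2*(5) + 3*(-19) = -164; iterating: f(3)=-164, f(4)=585, f(5)=-1966, f(6)=6576, f(7)=-21905, f(8)=72969, f(9)=-242989, f(10)=809190, f(11)=-2694641, f(12)=8973336, f(13)=-29881720; answer -29881720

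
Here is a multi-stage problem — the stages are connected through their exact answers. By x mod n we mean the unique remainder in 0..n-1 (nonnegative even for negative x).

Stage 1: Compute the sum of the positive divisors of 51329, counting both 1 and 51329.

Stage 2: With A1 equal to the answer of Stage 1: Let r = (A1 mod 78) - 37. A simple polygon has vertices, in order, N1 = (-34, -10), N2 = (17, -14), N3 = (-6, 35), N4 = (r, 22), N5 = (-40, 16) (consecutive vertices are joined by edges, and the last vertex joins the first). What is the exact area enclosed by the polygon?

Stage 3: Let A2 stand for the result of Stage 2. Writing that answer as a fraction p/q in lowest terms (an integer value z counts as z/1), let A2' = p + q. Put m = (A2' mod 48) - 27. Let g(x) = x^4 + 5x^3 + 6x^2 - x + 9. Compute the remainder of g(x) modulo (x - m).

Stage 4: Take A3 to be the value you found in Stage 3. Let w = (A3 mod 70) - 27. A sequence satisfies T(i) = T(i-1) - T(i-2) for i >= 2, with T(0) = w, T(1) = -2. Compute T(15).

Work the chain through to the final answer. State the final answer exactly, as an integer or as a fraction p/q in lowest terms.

Stage 1: 51329 is prime, so its only divisors are 1 and 51329; sigma = 1 + 51329 = 51330; answer 51330
Stage 2: A1 = 51330; r = -31; cross terms: (-34*-14 - 17*-10)=646, (17*35 - -6*-14)=511, (-6*22 - -31*35)=953, (-31*16 - -40*22)=384, (-40*-10 - -34*16)=944; twice the area = |3438| = 3438; area = 1719; answer 1719
Stage 3: A2 = 1719; threaded value p + q = 1720; m = 13; remainder = value at the root: 1*(13)^4 + 5*(13)^3 + 6*(13)^2 - 1*(13)^1 + 9 = (28561) + (10985) + (1014) + (-13) + (9) = 40556; answer 40556
Stage 4: A3 = 40556; w = -1; T(2) = 1*(-2) - 1*(-1) = -1; iterating: T(2)=-1, T(3)=1, T(4)=2, T(5)=1, T(6)=-1, T(7)=-2, T(8)=-1, T(9)=1, T(10)=2, T(11)=1, T(12)=-1, T(13)=-2, T(14)=-1, T(15)=1; answer 1

1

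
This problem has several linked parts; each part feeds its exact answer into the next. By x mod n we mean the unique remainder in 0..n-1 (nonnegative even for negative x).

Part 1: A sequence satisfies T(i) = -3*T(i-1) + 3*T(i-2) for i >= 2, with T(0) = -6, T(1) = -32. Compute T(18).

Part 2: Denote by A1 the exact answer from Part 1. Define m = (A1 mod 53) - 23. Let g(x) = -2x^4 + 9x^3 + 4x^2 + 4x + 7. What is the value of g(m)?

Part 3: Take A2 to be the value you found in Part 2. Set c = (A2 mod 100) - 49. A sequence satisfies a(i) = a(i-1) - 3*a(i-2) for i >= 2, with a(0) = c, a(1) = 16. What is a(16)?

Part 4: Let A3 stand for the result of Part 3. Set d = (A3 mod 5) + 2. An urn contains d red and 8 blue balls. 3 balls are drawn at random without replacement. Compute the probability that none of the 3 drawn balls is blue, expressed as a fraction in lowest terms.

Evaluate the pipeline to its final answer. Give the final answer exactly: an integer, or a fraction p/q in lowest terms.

1/55

Part 1: T(2) = -3*(-32) + 3*(-6) = 78; iterating: T(2)=78, T(3)=-330, T(4)=1224, T(5)=-4662, T(6)=17658, T(7)=-66960, T(8)=253854, T(9)=-962442, T(10)=3648888, T(11)=-13833990, T(12)=52448634, T(13)=-198847872, T(14)=753889518, T(15)=-2858212170, T(16)=10836305064, T(17)=-41083551702, T(18)=155759570298; answer 155759570298
Part 2: A1 = 155759570298; m = 27; -2*(27)^4 + 9*(27)^3 + 4*(27)^2 + 4*(27)^1 + 7 = (-1062882) + (177147) + (2916) + (108) + (7) = -882704; answer -882704
Part 3: A2 = -882704; c = 47; a(2) = 1*(16) - 3*(47) = -125; iterating: a(2)=-125, a(3)=-173, a(4)=202, a(5)=721, a(6)=115, a(7)=-2048, a(8)=-2393, a(9)=3751, a(10)=10930, a(11)=-323, a(12)=-33113, a(13)=-32144, a(14)=67195, a(15)=163627, a(16)=-37958; answer -37958
Part 4: A3 = -37958; d = 4; total draws C(12,3) = 220; favorable C(4,3) = 4; P = 1/55; answer 1/55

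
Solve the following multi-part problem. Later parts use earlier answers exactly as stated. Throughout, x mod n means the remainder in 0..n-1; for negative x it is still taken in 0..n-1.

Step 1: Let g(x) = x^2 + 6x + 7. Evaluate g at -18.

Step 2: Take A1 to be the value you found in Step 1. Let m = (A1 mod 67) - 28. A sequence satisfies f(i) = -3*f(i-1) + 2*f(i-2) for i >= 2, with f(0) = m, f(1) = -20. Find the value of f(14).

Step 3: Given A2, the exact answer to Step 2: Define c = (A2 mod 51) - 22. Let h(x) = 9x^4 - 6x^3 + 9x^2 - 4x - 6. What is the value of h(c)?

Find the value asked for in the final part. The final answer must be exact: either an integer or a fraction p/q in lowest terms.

Step 1: 1*(-18)^2 + 6*(-18)^1 + 7 = (324) + (-108) + (7) = 223; answer 223
Step 2: A1 = 223; m = -6; f(2) = -3*(-20) + 2*(-6) = 48; iterating: f(2)=48, f(3)=-184, f(4)=648, f(5)=-2312, f(6)=8232, f(7)=-29320, f(8)=104424, f(9)=-371912, f(10)=1324584, f(11)=-4717576, f(12)=16801896, f(13)=-59840840, f(14)=213126312; answer 213126312
Step 3: A2 = 213126312; c = -7; 9*(-7)^4 - 6*(-7)^3 + 9*(-7)^2 - 4*(-7)^1 - 6 = (21609) + (2058) + (441) + (28) + (-6) = 24130; answer 24130

24130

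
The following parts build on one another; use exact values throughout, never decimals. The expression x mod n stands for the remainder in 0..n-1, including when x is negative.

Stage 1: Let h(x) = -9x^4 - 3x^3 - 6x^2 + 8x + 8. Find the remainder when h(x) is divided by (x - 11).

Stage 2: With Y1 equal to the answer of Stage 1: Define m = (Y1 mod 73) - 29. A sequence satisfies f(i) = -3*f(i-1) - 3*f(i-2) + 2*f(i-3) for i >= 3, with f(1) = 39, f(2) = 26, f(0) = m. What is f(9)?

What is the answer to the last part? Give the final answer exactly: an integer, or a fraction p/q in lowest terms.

Stage 1: remainder = value at the root: -9*(11)^4 - 3*(11)^3 - 6*(11)^2 + 8*(11)^1 + 8 = (-131769) + (-3993) + (-726) + (88) + (8) = -136392; answer -136392
Stage 2: Y1 = -136392; m = 16; f(3) = -3*(26) - 3*(39) + 2*(16) = -163; iterating: f(3)=-163, f(4)=489, f(5)=-926, f(6)=985, f(7)=801, f(8)=-7210, f(9)=21197; answer 21197

21197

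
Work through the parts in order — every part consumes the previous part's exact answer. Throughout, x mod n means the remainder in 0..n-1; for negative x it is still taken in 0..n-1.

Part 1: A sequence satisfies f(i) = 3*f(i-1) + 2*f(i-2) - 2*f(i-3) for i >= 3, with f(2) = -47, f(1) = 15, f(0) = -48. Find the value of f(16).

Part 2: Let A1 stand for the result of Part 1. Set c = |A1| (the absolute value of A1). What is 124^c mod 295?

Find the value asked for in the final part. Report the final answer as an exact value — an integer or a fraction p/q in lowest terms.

34

Part 1: f(3) = 3*(-47) + 2*(15) - 2*(-48) = -15; iterating: f(3)=-15, f(4)=-169, f(5)=-443, f(6)=-1637, f(7)=-5459, f(8)=-18765, f(9)=-63939, f(10)=-218429, f(11)=-745635, f(12)=-2545885, f(13)=-8692067, f(14)=-29676701, f(15)=-101322467, f(16)=-345936669; answer -345936669
Part 2: A1 = -345936669; c = 345936669; squarings mod 295: 124^1=124, 124^2=36, 124^4=116, 124^8=181, 124^16=16, 124^32=256, 124^64=46, 124^128=51, 124^256=241, 124^512=261, 124^1024=271, 124^2048=281, 124^4096=196, 124^8192=66, 124^16384=226, 124^32768=41, 124^65536=206, 124^131072=251, 124^262144=166, 124^524288=121, 124^1048576=186, 124^2097152=81, 124^4194304=71, 124^8388608=26, 124^16777216=86, 124^33554432=21, 124^67108864=146, 124^134217728=76, 124^268435456=171; 124^345936669 = 124^1 * 124^4 * 124^8 * 124^16 * 124^256 * 124^512 * 124^4096 * 124^32768 * 124^131072 * 124^262144 * 124^524288 * 124^1048576 * 124^8388608 * 124^67108864 * 124^268435456 = 34 (mod 295); answer 34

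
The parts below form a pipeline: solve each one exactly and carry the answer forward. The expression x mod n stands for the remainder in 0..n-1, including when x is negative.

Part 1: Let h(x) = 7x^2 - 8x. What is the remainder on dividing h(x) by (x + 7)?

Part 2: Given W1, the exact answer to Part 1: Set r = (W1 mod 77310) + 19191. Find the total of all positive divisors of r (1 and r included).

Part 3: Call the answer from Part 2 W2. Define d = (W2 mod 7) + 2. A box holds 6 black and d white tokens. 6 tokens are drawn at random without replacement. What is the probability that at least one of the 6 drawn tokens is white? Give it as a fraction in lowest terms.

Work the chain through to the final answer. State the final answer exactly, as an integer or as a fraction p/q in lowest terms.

Part 1: remainder = value at the root: 7*(-7)^2 - 8*(-7)^1 = (343) + (56) = 399; answer 399
Part 2: W1 = 399; r = 19590; 19590 = 2 * 3 * 5 * 653; sigma = (1 + 2) * (1 + 3) * (1 + 5) * (1 + 653) = 3 * 4 * 6 * 654 = 47088; answer 47088
Part 3: W2 = 47088; d = 8; total draws C(14,6) = 3003; complement C(6,6) = 1; favorable 3003 - 1 = 3002; P = 3002/3003; answer 3002/3003

3002/3003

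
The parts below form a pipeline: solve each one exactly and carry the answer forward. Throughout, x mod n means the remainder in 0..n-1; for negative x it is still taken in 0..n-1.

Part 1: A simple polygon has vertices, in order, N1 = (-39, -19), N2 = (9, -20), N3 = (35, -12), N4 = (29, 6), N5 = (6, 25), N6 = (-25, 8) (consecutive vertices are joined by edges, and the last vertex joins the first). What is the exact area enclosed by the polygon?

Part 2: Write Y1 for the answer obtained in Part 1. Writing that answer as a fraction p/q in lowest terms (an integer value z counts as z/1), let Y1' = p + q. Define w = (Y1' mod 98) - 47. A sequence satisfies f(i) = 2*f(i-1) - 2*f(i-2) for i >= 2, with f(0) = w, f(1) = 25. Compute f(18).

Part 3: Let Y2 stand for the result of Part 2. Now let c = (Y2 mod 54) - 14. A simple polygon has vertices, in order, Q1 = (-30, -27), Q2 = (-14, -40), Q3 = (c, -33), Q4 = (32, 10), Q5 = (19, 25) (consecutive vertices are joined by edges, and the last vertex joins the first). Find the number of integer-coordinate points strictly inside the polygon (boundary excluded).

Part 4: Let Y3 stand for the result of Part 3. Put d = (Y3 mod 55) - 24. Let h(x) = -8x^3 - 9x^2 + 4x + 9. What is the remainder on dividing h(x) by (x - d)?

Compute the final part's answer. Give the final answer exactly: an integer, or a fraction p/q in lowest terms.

2284

Part 1: cross terms: (-39*-20 - 9*-19)=951, (9*-12 - 35*-20)=592, (35*6 - 29*-12)=558, (29*25 - 6*6)=689, (6*8 - -25*25)=673, (-25*-19 - -39*8)=787; twice the area = |4250| = 4250; area = 2125; answer 2125
Part 2: Y1 = 2125; threaded value p + q = 2126; w = 21; f(2) = 2*(25) - 2*(21) = 8; iterating: f(2)=8, f(3)=-34, f(4)=-84, f(5)=-100, f(6)=-32, f(7)=136, f(8)=336, f(9)=400, f(10)=128, f(11)=-544, f(12)=-1344, f(13)=-1600, f(14)=-512, f(15)=2176, f(16)=5376, f(17)=6400, f(18)=2048; answer 2048
Part 3: Y2 = 2048; c = 36; cross terms: (-30*-40 - -14*-27)=822, (-14*-33 - 36*-40)=1902, (36*10 - 32*-33)=1416, (32*25 - 19*10)=610, (19*-27 - -30*25)=237; twice the area = |4987| = 4987; area = 4987/2; boundary points = 1 + 1 + 1 + 1 + 1 = 5; strictly interior points = area - boundary/2 + 1 = 2492; answer 2492
Part 4: Y3 = 2492; d = -7; remainder = value at the root: -8*(-7)^3 - 9*(-7)^2 + 4*(-7)^1 + 9 = (2744) + (-441) + (-28) + (9) = 2284; answer 2284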